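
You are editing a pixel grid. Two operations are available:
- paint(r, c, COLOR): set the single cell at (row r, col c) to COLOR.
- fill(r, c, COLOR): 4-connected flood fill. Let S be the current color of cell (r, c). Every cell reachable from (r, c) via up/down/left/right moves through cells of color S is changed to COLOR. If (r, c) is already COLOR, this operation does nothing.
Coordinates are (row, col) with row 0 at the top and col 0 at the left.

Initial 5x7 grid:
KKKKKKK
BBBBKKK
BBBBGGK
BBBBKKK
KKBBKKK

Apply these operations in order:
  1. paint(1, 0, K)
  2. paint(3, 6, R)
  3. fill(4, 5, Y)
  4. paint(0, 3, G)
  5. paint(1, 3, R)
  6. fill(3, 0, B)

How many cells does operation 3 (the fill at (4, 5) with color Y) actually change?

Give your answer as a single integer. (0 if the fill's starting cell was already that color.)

After op 1 paint(1,0,K):
KKKKKKK
KBBBKKK
BBBBGGK
BBBBKKK
KKBBKKK
After op 2 paint(3,6,R):
KKKKKKK
KBBBKKK
BBBBGGK
BBBBKKR
KKBBKKK
After op 3 fill(4,5,Y) [5 cells changed]:
KKKKKKK
KBBBKKK
BBBBGGK
BBBBYYR
KKBBYYY

Answer: 5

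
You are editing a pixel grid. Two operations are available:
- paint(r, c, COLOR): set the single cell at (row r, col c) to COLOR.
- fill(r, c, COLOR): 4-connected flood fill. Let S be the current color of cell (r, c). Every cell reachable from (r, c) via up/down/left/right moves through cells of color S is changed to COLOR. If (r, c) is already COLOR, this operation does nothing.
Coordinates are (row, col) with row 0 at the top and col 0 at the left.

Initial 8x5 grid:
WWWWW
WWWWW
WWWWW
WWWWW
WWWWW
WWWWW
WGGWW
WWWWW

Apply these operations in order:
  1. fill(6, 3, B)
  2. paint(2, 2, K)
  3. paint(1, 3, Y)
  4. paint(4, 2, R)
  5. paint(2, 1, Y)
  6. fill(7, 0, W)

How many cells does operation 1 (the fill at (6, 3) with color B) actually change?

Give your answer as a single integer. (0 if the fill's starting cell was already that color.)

After op 1 fill(6,3,B) [38 cells changed]:
BBBBB
BBBBB
BBBBB
BBBBB
BBBBB
BBBBB
BGGBB
BBBBB

Answer: 38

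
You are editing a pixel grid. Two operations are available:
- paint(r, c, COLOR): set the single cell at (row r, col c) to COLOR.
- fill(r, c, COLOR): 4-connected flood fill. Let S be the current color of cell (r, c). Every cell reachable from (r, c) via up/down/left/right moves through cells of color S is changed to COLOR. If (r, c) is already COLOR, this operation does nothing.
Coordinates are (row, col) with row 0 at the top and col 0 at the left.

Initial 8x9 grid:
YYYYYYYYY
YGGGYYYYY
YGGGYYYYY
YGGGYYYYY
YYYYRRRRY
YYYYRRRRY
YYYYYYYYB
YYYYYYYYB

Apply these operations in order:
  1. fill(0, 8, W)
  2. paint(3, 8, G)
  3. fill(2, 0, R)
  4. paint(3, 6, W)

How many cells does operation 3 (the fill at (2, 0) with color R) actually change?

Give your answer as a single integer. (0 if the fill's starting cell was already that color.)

Answer: 50

Derivation:
After op 1 fill(0,8,W) [53 cells changed]:
WWWWWWWWW
WGGGWWWWW
WGGGWWWWW
WGGGWWWWW
WWWWRRRRW
WWWWRRRRW
WWWWWWWWB
WWWWWWWWB
After op 2 paint(3,8,G):
WWWWWWWWW
WGGGWWWWW
WGGGWWWWW
WGGGWWWWG
WWWWRRRRW
WWWWRRRRW
WWWWWWWWB
WWWWWWWWB
After op 3 fill(2,0,R) [50 cells changed]:
RRRRRRRRR
RGGGRRRRR
RGGGRRRRR
RGGGRRRRG
RRRRRRRRW
RRRRRRRRW
RRRRRRRRB
RRRRRRRRB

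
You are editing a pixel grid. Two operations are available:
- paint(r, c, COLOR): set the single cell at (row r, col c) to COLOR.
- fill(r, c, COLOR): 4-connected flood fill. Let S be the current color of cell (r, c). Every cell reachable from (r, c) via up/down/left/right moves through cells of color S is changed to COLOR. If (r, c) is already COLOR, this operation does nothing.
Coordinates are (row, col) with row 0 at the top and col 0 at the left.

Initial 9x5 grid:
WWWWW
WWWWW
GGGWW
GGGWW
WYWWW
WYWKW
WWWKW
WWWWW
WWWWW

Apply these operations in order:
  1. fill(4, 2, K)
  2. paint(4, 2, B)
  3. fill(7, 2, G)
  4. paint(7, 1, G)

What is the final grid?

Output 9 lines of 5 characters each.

After op 1 fill(4,2,K) [35 cells changed]:
KKKKK
KKKKK
GGGKK
GGGKK
KYKKK
KYKKK
KKKKK
KKKKK
KKKKK
After op 2 paint(4,2,B):
KKKKK
KKKKK
GGGKK
GGGKK
KYBKK
KYKKK
KKKKK
KKKKK
KKKKK
After op 3 fill(7,2,G) [36 cells changed]:
GGGGG
GGGGG
GGGGG
GGGGG
GYBGG
GYGGG
GGGGG
GGGGG
GGGGG
After op 4 paint(7,1,G):
GGGGG
GGGGG
GGGGG
GGGGG
GYBGG
GYGGG
GGGGG
GGGGG
GGGGG

Answer: GGGGG
GGGGG
GGGGG
GGGGG
GYBGG
GYGGG
GGGGG
GGGGG
GGGGG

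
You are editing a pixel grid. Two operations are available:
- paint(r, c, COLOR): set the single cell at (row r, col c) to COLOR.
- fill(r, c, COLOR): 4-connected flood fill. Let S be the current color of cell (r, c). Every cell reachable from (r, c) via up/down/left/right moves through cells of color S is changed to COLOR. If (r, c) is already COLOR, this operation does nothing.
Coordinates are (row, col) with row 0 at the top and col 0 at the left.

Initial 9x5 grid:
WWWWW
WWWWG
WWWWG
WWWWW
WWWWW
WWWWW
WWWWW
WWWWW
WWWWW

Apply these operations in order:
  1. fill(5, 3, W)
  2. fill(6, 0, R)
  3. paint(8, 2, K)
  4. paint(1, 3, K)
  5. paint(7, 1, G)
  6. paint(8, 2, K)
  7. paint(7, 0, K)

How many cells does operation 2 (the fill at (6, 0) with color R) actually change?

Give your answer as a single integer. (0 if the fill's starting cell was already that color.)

Answer: 43

Derivation:
After op 1 fill(5,3,W) [0 cells changed]:
WWWWW
WWWWG
WWWWG
WWWWW
WWWWW
WWWWW
WWWWW
WWWWW
WWWWW
After op 2 fill(6,0,R) [43 cells changed]:
RRRRR
RRRRG
RRRRG
RRRRR
RRRRR
RRRRR
RRRRR
RRRRR
RRRRR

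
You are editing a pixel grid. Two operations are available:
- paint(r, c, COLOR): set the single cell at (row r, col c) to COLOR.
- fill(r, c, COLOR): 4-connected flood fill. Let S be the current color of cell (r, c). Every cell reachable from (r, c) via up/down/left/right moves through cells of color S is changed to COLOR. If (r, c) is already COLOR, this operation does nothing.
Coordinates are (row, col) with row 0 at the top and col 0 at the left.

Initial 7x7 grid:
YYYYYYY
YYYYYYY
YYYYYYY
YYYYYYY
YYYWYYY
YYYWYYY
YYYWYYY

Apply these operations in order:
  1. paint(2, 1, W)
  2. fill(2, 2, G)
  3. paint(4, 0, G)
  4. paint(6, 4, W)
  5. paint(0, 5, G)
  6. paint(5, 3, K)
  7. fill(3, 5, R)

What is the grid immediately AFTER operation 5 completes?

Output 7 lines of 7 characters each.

Answer: GGGGGGG
GGGGGGG
GWGGGGG
GGGGGGG
GGGWGGG
GGGWGGG
GGGWWGG

Derivation:
After op 1 paint(2,1,W):
YYYYYYY
YYYYYYY
YWYYYYY
YYYYYYY
YYYWYYY
YYYWYYY
YYYWYYY
After op 2 fill(2,2,G) [45 cells changed]:
GGGGGGG
GGGGGGG
GWGGGGG
GGGGGGG
GGGWGGG
GGGWGGG
GGGWGGG
After op 3 paint(4,0,G):
GGGGGGG
GGGGGGG
GWGGGGG
GGGGGGG
GGGWGGG
GGGWGGG
GGGWGGG
After op 4 paint(6,4,W):
GGGGGGG
GGGGGGG
GWGGGGG
GGGGGGG
GGGWGGG
GGGWGGG
GGGWWGG
After op 5 paint(0,5,G):
GGGGGGG
GGGGGGG
GWGGGGG
GGGGGGG
GGGWGGG
GGGWGGG
GGGWWGG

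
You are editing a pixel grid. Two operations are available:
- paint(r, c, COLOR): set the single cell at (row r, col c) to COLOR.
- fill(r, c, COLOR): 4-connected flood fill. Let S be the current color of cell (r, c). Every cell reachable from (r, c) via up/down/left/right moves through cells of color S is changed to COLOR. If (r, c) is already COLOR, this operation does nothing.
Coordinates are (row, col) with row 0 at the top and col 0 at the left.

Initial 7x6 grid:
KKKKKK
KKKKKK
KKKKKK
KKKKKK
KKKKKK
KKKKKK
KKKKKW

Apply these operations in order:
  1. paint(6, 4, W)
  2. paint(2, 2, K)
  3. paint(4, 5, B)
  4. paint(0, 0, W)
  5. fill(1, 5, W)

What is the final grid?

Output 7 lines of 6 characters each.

After op 1 paint(6,4,W):
KKKKKK
KKKKKK
KKKKKK
KKKKKK
KKKKKK
KKKKKK
KKKKWW
After op 2 paint(2,2,K):
KKKKKK
KKKKKK
KKKKKK
KKKKKK
KKKKKK
KKKKKK
KKKKWW
After op 3 paint(4,5,B):
KKKKKK
KKKKKK
KKKKKK
KKKKKK
KKKKKB
KKKKKK
KKKKWW
After op 4 paint(0,0,W):
WKKKKK
KKKKKK
KKKKKK
KKKKKK
KKKKKB
KKKKKK
KKKKWW
After op 5 fill(1,5,W) [38 cells changed]:
WWWWWW
WWWWWW
WWWWWW
WWWWWW
WWWWWB
WWWWWW
WWWWWW

Answer: WWWWWW
WWWWWW
WWWWWW
WWWWWW
WWWWWB
WWWWWW
WWWWWW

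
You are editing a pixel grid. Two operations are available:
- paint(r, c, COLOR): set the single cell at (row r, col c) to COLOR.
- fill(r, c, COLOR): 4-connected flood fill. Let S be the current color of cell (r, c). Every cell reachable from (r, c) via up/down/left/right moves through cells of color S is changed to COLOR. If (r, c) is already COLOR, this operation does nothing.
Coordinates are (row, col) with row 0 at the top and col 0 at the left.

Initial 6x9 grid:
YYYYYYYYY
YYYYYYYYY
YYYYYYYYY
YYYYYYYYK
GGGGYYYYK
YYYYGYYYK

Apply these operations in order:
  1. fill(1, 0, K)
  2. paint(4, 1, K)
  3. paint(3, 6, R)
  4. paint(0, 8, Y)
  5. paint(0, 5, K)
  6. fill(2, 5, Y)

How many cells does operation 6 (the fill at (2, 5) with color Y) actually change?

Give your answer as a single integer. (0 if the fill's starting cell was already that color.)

Answer: 44

Derivation:
After op 1 fill(1,0,K) [42 cells changed]:
KKKKKKKKK
KKKKKKKKK
KKKKKKKKK
KKKKKKKKK
GGGGKKKKK
YYYYGKKKK
After op 2 paint(4,1,K):
KKKKKKKKK
KKKKKKKKK
KKKKKKKKK
KKKKKKKKK
GKGGKKKKK
YYYYGKKKK
After op 3 paint(3,6,R):
KKKKKKKKK
KKKKKKKKK
KKKKKKKKK
KKKKKKRKK
GKGGKKKKK
YYYYGKKKK
After op 4 paint(0,8,Y):
KKKKKKKKY
KKKKKKKKK
KKKKKKKKK
KKKKKKRKK
GKGGKKKKK
YYYYGKKKK
After op 5 paint(0,5,K):
KKKKKKKKY
KKKKKKKKK
KKKKKKKKK
KKKKKKRKK
GKGGKKKKK
YYYYGKKKK
After op 6 fill(2,5,Y) [44 cells changed]:
YYYYYYYYY
YYYYYYYYY
YYYYYYYYY
YYYYYYRYY
GYGGYYYYY
YYYYGYYYY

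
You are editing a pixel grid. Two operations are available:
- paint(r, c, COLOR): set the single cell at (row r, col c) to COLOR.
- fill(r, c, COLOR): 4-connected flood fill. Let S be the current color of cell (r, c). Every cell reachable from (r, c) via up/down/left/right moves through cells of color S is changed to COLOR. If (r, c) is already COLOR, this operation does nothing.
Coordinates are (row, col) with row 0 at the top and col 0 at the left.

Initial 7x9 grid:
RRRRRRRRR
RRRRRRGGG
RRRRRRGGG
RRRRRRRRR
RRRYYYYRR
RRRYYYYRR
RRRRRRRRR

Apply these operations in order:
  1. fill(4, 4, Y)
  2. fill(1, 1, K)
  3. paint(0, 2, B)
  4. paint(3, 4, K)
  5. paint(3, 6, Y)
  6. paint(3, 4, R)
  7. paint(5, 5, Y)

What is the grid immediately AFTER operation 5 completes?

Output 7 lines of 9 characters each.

Answer: KKBKKKKKK
KKKKKKGGG
KKKKKKGGG
KKKKKKYKK
KKKYYYYKK
KKKYYYYKK
KKKKKKKKK

Derivation:
After op 1 fill(4,4,Y) [0 cells changed]:
RRRRRRRRR
RRRRRRGGG
RRRRRRGGG
RRRRRRRRR
RRRYYYYRR
RRRYYYYRR
RRRRRRRRR
After op 2 fill(1,1,K) [49 cells changed]:
KKKKKKKKK
KKKKKKGGG
KKKKKKGGG
KKKKKKKKK
KKKYYYYKK
KKKYYYYKK
KKKKKKKKK
After op 3 paint(0,2,B):
KKBKKKKKK
KKKKKKGGG
KKKKKKGGG
KKKKKKKKK
KKKYYYYKK
KKKYYYYKK
KKKKKKKKK
After op 4 paint(3,4,K):
KKBKKKKKK
KKKKKKGGG
KKKKKKGGG
KKKKKKKKK
KKKYYYYKK
KKKYYYYKK
KKKKKKKKK
After op 5 paint(3,6,Y):
KKBKKKKKK
KKKKKKGGG
KKKKKKGGG
KKKKKKYKK
KKKYYYYKK
KKKYYYYKK
KKKKKKKKK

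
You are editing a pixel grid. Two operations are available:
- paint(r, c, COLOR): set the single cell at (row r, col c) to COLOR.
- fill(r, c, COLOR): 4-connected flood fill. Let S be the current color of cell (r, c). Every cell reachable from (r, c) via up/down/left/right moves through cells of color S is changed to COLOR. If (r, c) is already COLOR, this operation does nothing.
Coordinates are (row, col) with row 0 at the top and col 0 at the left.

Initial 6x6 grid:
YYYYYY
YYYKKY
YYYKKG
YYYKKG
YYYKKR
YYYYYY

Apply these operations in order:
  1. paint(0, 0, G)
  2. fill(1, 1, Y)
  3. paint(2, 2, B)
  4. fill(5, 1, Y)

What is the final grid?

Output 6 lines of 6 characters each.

After op 1 paint(0,0,G):
GYYYYY
YYYKKY
YYYKKG
YYYKKG
YYYKKR
YYYYYY
After op 2 fill(1,1,Y) [0 cells changed]:
GYYYYY
YYYKKY
YYYKKG
YYYKKG
YYYKKR
YYYYYY
After op 3 paint(2,2,B):
GYYYYY
YYYKKY
YYBKKG
YYYKKG
YYYKKR
YYYYYY
After op 4 fill(5,1,Y) [0 cells changed]:
GYYYYY
YYYKKY
YYBKKG
YYYKKG
YYYKKR
YYYYYY

Answer: GYYYYY
YYYKKY
YYBKKG
YYYKKG
YYYKKR
YYYYYY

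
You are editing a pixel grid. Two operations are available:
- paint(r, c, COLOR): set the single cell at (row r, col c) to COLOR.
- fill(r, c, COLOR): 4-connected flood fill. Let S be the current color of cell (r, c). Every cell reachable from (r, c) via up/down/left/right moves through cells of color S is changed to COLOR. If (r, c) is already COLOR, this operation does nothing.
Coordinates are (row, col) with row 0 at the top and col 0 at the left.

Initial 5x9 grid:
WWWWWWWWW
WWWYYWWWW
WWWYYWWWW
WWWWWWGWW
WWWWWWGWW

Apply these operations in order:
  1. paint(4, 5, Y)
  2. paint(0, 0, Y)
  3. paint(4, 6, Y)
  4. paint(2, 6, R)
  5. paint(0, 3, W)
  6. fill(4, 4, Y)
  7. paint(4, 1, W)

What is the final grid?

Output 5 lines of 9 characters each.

Answer: YYYYYYYYY
YYYYYYYYY
YYYYYYRYY
YYYYYYGYY
YWYYYYYYY

Derivation:
After op 1 paint(4,5,Y):
WWWWWWWWW
WWWYYWWWW
WWWYYWWWW
WWWWWWGWW
WWWWWYGWW
After op 2 paint(0,0,Y):
YWWWWWWWW
WWWYYWWWW
WWWYYWWWW
WWWWWWGWW
WWWWWYGWW
After op 3 paint(4,6,Y):
YWWWWWWWW
WWWYYWWWW
WWWYYWWWW
WWWWWWGWW
WWWWWYYWW
After op 4 paint(2,6,R):
YWWWWWWWW
WWWYYWWWW
WWWYYWRWW
WWWWWWGWW
WWWWWYYWW
After op 5 paint(0,3,W):
YWWWWWWWW
WWWYYWWWW
WWWYYWRWW
WWWWWWGWW
WWWWWYYWW
After op 6 fill(4,4,Y) [36 cells changed]:
YYYYYYYYY
YYYYYYYYY
YYYYYYRYY
YYYYYYGYY
YYYYYYYYY
After op 7 paint(4,1,W):
YYYYYYYYY
YYYYYYYYY
YYYYYYRYY
YYYYYYGYY
YWYYYYYYY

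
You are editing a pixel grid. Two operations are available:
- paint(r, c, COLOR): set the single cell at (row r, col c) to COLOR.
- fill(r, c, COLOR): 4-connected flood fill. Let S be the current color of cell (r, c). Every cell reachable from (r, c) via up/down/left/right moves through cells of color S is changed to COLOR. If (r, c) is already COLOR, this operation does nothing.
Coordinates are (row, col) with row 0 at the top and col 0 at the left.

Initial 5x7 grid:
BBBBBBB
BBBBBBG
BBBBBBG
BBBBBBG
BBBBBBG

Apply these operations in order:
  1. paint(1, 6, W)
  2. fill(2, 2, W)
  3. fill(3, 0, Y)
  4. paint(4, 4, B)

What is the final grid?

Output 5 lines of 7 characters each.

After op 1 paint(1,6,W):
BBBBBBB
BBBBBBW
BBBBBBG
BBBBBBG
BBBBBBG
After op 2 fill(2,2,W) [31 cells changed]:
WWWWWWW
WWWWWWW
WWWWWWG
WWWWWWG
WWWWWWG
After op 3 fill(3,0,Y) [32 cells changed]:
YYYYYYY
YYYYYYY
YYYYYYG
YYYYYYG
YYYYYYG
After op 4 paint(4,4,B):
YYYYYYY
YYYYYYY
YYYYYYG
YYYYYYG
YYYYBYG

Answer: YYYYYYY
YYYYYYY
YYYYYYG
YYYYYYG
YYYYBYG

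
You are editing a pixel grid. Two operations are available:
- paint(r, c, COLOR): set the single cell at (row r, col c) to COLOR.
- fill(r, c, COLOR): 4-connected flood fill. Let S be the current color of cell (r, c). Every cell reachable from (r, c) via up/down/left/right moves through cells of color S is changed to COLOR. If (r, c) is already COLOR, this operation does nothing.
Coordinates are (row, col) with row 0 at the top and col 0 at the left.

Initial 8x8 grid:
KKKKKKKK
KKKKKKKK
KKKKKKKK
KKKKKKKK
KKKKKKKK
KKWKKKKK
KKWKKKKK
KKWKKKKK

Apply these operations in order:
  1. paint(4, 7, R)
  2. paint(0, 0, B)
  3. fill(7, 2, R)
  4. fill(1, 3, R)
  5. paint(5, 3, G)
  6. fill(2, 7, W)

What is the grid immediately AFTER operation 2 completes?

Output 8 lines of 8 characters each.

After op 1 paint(4,7,R):
KKKKKKKK
KKKKKKKK
KKKKKKKK
KKKKKKKK
KKKKKKKR
KKWKKKKK
KKWKKKKK
KKWKKKKK
After op 2 paint(0,0,B):
BKKKKKKK
KKKKKKKK
KKKKKKKK
KKKKKKKK
KKKKKKKR
KKWKKKKK
KKWKKKKK
KKWKKKKK

Answer: BKKKKKKK
KKKKKKKK
KKKKKKKK
KKKKKKKK
KKKKKKKR
KKWKKKKK
KKWKKKKK
KKWKKKKK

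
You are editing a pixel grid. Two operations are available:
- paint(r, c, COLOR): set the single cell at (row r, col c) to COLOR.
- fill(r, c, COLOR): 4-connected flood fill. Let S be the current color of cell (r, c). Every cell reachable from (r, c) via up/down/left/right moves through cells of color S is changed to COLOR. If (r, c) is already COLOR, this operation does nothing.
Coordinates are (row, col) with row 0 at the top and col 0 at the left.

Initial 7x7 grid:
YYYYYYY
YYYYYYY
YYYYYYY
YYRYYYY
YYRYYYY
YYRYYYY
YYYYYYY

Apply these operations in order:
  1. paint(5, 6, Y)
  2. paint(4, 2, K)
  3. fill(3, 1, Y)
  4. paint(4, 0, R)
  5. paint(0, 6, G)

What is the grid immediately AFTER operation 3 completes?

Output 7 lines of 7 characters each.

After op 1 paint(5,6,Y):
YYYYYYY
YYYYYYY
YYYYYYY
YYRYYYY
YYRYYYY
YYRYYYY
YYYYYYY
After op 2 paint(4,2,K):
YYYYYYY
YYYYYYY
YYYYYYY
YYRYYYY
YYKYYYY
YYRYYYY
YYYYYYY
After op 3 fill(3,1,Y) [0 cells changed]:
YYYYYYY
YYYYYYY
YYYYYYY
YYRYYYY
YYKYYYY
YYRYYYY
YYYYYYY

Answer: YYYYYYY
YYYYYYY
YYYYYYY
YYRYYYY
YYKYYYY
YYRYYYY
YYYYYYY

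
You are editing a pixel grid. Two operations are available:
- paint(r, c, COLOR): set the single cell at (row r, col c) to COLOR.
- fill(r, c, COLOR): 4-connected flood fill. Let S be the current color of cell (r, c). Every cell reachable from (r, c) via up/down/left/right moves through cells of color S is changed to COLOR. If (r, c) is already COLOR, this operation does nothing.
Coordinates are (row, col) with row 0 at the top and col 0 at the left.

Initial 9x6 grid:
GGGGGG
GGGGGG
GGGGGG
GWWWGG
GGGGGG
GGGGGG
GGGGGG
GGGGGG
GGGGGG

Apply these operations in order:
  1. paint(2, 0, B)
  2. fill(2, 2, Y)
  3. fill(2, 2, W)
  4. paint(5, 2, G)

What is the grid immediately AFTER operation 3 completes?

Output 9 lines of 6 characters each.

After op 1 paint(2,0,B):
GGGGGG
GGGGGG
BGGGGG
GWWWGG
GGGGGG
GGGGGG
GGGGGG
GGGGGG
GGGGGG
After op 2 fill(2,2,Y) [50 cells changed]:
YYYYYY
YYYYYY
BYYYYY
YWWWYY
YYYYYY
YYYYYY
YYYYYY
YYYYYY
YYYYYY
After op 3 fill(2,2,W) [50 cells changed]:
WWWWWW
WWWWWW
BWWWWW
WWWWWW
WWWWWW
WWWWWW
WWWWWW
WWWWWW
WWWWWW

Answer: WWWWWW
WWWWWW
BWWWWW
WWWWWW
WWWWWW
WWWWWW
WWWWWW
WWWWWW
WWWWWW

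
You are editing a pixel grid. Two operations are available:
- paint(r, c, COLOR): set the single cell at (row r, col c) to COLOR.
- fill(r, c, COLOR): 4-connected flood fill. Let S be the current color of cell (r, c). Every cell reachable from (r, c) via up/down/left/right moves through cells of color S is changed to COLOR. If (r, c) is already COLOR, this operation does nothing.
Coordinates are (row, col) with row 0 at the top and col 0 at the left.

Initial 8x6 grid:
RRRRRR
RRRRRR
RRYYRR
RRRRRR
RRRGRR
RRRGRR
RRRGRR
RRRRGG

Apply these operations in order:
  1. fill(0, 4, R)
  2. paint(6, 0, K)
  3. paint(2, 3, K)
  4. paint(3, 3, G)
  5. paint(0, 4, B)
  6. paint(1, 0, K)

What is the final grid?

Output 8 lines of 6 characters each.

After op 1 fill(0,4,R) [0 cells changed]:
RRRRRR
RRRRRR
RRYYRR
RRRRRR
RRRGRR
RRRGRR
RRRGRR
RRRRGG
After op 2 paint(6,0,K):
RRRRRR
RRRRRR
RRYYRR
RRRRRR
RRRGRR
RRRGRR
KRRGRR
RRRRGG
After op 3 paint(2,3,K):
RRRRRR
RRRRRR
RRYKRR
RRRRRR
RRRGRR
RRRGRR
KRRGRR
RRRRGG
After op 4 paint(3,3,G):
RRRRRR
RRRRRR
RRYKRR
RRRGRR
RRRGRR
RRRGRR
KRRGRR
RRRRGG
After op 5 paint(0,4,B):
RRRRBR
RRRRRR
RRYKRR
RRRGRR
RRRGRR
RRRGRR
KRRGRR
RRRRGG
After op 6 paint(1,0,K):
RRRRBR
KRRRRR
RRYKRR
RRRGRR
RRRGRR
RRRGRR
KRRGRR
RRRRGG

Answer: RRRRBR
KRRRRR
RRYKRR
RRRGRR
RRRGRR
RRRGRR
KRRGRR
RRRRGG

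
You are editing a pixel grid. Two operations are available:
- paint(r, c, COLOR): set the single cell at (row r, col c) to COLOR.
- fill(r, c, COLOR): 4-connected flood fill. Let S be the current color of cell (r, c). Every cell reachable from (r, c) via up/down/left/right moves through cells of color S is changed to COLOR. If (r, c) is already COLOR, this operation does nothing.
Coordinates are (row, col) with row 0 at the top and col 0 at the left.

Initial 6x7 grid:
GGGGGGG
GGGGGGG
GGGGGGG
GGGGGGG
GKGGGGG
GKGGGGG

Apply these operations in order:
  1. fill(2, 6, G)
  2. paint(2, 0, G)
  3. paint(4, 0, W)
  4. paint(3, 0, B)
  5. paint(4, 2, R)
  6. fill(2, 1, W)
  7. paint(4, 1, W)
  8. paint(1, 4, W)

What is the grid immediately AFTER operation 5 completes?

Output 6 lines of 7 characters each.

After op 1 fill(2,6,G) [0 cells changed]:
GGGGGGG
GGGGGGG
GGGGGGG
GGGGGGG
GKGGGGG
GKGGGGG
After op 2 paint(2,0,G):
GGGGGGG
GGGGGGG
GGGGGGG
GGGGGGG
GKGGGGG
GKGGGGG
After op 3 paint(4,0,W):
GGGGGGG
GGGGGGG
GGGGGGG
GGGGGGG
WKGGGGG
GKGGGGG
After op 4 paint(3,0,B):
GGGGGGG
GGGGGGG
GGGGGGG
BGGGGGG
WKGGGGG
GKGGGGG
After op 5 paint(4,2,R):
GGGGGGG
GGGGGGG
GGGGGGG
BGGGGGG
WKRGGGG
GKGGGGG

Answer: GGGGGGG
GGGGGGG
GGGGGGG
BGGGGGG
WKRGGGG
GKGGGGG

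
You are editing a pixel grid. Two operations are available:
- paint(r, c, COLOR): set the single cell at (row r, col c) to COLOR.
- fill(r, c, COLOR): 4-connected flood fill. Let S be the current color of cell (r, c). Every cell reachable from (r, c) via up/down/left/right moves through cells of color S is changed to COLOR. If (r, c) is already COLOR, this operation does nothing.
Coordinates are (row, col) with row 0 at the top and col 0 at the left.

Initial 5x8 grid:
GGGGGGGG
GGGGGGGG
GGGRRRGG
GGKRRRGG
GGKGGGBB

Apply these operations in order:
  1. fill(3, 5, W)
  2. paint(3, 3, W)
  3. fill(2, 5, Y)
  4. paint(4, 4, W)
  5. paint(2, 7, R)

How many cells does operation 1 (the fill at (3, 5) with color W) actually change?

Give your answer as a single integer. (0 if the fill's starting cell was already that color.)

Answer: 6

Derivation:
After op 1 fill(3,5,W) [6 cells changed]:
GGGGGGGG
GGGGGGGG
GGGWWWGG
GGKWWWGG
GGKGGGBB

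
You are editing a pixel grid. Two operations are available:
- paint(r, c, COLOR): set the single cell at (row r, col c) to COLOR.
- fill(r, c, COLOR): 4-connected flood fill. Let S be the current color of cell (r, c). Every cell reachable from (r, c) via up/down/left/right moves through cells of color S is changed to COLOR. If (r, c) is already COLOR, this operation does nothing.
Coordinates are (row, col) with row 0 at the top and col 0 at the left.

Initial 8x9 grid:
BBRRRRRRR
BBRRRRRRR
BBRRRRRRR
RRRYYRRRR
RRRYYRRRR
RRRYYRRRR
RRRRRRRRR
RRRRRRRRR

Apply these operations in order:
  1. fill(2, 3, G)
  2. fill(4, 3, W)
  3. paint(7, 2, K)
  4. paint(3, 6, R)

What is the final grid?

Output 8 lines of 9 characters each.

After op 1 fill(2,3,G) [60 cells changed]:
BBGGGGGGG
BBGGGGGGG
BBGGGGGGG
GGGYYGGGG
GGGYYGGGG
GGGYYGGGG
GGGGGGGGG
GGGGGGGGG
After op 2 fill(4,3,W) [6 cells changed]:
BBGGGGGGG
BBGGGGGGG
BBGGGGGGG
GGGWWGGGG
GGGWWGGGG
GGGWWGGGG
GGGGGGGGG
GGGGGGGGG
After op 3 paint(7,2,K):
BBGGGGGGG
BBGGGGGGG
BBGGGGGGG
GGGWWGGGG
GGGWWGGGG
GGGWWGGGG
GGGGGGGGG
GGKGGGGGG
After op 4 paint(3,6,R):
BBGGGGGGG
BBGGGGGGG
BBGGGGGGG
GGGWWGRGG
GGGWWGGGG
GGGWWGGGG
GGGGGGGGG
GGKGGGGGG

Answer: BBGGGGGGG
BBGGGGGGG
BBGGGGGGG
GGGWWGRGG
GGGWWGGGG
GGGWWGGGG
GGGGGGGGG
GGKGGGGGG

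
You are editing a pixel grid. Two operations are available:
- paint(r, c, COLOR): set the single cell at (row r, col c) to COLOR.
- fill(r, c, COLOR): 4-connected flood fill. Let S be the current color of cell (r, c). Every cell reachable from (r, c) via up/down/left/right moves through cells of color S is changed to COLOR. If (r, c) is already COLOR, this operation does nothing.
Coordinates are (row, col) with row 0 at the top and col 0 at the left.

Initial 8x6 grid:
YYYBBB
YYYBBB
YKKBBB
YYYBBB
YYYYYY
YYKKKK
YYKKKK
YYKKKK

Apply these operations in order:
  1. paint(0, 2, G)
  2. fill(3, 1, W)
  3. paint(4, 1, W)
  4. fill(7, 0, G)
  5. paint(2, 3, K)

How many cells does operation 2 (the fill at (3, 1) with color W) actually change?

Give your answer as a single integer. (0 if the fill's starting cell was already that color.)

After op 1 paint(0,2,G):
YYGBBB
YYYBBB
YKKBBB
YYYBBB
YYYYYY
YYKKKK
YYKKKK
YYKKKK
After op 2 fill(3,1,W) [21 cells changed]:
WWGBBB
WWWBBB
WKKBBB
WWWBBB
WWWWWW
WWKKKK
WWKKKK
WWKKKK

Answer: 21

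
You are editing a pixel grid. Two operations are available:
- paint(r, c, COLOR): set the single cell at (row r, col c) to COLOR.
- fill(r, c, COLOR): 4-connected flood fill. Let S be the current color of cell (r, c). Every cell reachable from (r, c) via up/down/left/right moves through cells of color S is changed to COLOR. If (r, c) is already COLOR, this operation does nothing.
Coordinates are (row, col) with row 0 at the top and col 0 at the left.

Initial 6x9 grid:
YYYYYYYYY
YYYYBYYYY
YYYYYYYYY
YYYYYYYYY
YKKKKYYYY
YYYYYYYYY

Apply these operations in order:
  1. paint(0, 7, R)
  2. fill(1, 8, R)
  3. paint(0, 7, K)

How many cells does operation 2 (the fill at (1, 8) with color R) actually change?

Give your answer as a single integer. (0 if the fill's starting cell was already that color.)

Answer: 48

Derivation:
After op 1 paint(0,7,R):
YYYYYYYRY
YYYYBYYYY
YYYYYYYYY
YYYYYYYYY
YKKKKYYYY
YYYYYYYYY
After op 2 fill(1,8,R) [48 cells changed]:
RRRRRRRRR
RRRRBRRRR
RRRRRRRRR
RRRRRRRRR
RKKKKRRRR
RRRRRRRRR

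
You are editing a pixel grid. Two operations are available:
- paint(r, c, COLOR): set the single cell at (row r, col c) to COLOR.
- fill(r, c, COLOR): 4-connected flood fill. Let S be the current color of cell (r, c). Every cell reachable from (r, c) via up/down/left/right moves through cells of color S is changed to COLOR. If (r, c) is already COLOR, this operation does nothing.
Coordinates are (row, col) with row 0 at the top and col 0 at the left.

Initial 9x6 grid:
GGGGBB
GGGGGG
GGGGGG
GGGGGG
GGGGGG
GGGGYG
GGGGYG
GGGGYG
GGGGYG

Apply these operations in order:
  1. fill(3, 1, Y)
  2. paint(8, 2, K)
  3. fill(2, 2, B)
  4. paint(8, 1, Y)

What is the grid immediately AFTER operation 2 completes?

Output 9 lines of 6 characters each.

Answer: YYYYBB
YYYYYY
YYYYYY
YYYYYY
YYYYYY
YYYYYY
YYYYYY
YYYYYY
YYKYYY

Derivation:
After op 1 fill(3,1,Y) [48 cells changed]:
YYYYBB
YYYYYY
YYYYYY
YYYYYY
YYYYYY
YYYYYY
YYYYYY
YYYYYY
YYYYYY
After op 2 paint(8,2,K):
YYYYBB
YYYYYY
YYYYYY
YYYYYY
YYYYYY
YYYYYY
YYYYYY
YYYYYY
YYKYYY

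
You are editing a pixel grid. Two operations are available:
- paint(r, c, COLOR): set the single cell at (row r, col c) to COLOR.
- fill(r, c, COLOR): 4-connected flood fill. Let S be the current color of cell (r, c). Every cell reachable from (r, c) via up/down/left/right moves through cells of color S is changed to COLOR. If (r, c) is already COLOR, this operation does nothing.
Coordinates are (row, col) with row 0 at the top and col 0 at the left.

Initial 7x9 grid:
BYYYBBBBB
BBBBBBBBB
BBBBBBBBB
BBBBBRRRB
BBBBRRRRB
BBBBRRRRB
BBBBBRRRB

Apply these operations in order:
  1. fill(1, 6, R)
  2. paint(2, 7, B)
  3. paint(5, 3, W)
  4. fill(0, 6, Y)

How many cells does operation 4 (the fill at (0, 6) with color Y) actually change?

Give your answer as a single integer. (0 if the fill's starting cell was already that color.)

After op 1 fill(1,6,R) [46 cells changed]:
RYYYRRRRR
RRRRRRRRR
RRRRRRRRR
RRRRRRRRR
RRRRRRRRR
RRRRRRRRR
RRRRRRRRR
After op 2 paint(2,7,B):
RYYYRRRRR
RRRRRRRRR
RRRRRRRBR
RRRRRRRRR
RRRRRRRRR
RRRRRRRRR
RRRRRRRRR
After op 3 paint(5,3,W):
RYYYRRRRR
RRRRRRRRR
RRRRRRRBR
RRRRRRRRR
RRRRRRRRR
RRRWRRRRR
RRRRRRRRR
After op 4 fill(0,6,Y) [58 cells changed]:
YYYYYYYYY
YYYYYYYYY
YYYYYYYBY
YYYYYYYYY
YYYYYYYYY
YYYWYYYYY
YYYYYYYYY

Answer: 58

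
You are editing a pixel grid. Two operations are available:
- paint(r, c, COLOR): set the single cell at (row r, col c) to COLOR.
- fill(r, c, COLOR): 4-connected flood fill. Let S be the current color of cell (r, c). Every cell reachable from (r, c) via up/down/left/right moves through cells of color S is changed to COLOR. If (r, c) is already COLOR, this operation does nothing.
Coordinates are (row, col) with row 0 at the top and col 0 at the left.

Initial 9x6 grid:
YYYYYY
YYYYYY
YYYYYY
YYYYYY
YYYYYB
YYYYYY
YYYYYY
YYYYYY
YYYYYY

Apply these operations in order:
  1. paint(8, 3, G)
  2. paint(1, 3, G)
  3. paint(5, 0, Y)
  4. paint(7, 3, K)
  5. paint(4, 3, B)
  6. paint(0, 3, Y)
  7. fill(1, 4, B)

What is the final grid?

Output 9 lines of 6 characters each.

After op 1 paint(8,3,G):
YYYYYY
YYYYYY
YYYYYY
YYYYYY
YYYYYB
YYYYYY
YYYYYY
YYYYYY
YYYGYY
After op 2 paint(1,3,G):
YYYYYY
YYYGYY
YYYYYY
YYYYYY
YYYYYB
YYYYYY
YYYYYY
YYYYYY
YYYGYY
After op 3 paint(5,0,Y):
YYYYYY
YYYGYY
YYYYYY
YYYYYY
YYYYYB
YYYYYY
YYYYYY
YYYYYY
YYYGYY
After op 4 paint(7,3,K):
YYYYYY
YYYGYY
YYYYYY
YYYYYY
YYYYYB
YYYYYY
YYYYYY
YYYKYY
YYYGYY
After op 5 paint(4,3,B):
YYYYYY
YYYGYY
YYYYYY
YYYYYY
YYYBYB
YYYYYY
YYYYYY
YYYKYY
YYYGYY
After op 6 paint(0,3,Y):
YYYYYY
YYYGYY
YYYYYY
YYYYYY
YYYBYB
YYYYYY
YYYYYY
YYYKYY
YYYGYY
After op 7 fill(1,4,B) [49 cells changed]:
BBBBBB
BBBGBB
BBBBBB
BBBBBB
BBBBBB
BBBBBB
BBBBBB
BBBKBB
BBBGBB

Answer: BBBBBB
BBBGBB
BBBBBB
BBBBBB
BBBBBB
BBBBBB
BBBBBB
BBBKBB
BBBGBB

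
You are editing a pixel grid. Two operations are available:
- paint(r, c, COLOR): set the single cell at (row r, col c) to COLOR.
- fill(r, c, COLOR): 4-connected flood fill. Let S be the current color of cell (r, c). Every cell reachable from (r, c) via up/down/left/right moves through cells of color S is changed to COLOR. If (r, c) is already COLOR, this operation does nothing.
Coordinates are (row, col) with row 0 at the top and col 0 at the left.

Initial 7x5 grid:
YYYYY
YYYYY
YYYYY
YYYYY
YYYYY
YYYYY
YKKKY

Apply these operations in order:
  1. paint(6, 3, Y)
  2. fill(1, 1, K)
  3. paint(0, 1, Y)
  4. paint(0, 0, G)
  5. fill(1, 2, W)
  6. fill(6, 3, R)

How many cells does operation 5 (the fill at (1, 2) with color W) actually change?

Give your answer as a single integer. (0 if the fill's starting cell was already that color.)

After op 1 paint(6,3,Y):
YYYYY
YYYYY
YYYYY
YYYYY
YYYYY
YYYYY
YKKYY
After op 2 fill(1,1,K) [33 cells changed]:
KKKKK
KKKKK
KKKKK
KKKKK
KKKKK
KKKKK
KKKKK
After op 3 paint(0,1,Y):
KYKKK
KKKKK
KKKKK
KKKKK
KKKKK
KKKKK
KKKKK
After op 4 paint(0,0,G):
GYKKK
KKKKK
KKKKK
KKKKK
KKKKK
KKKKK
KKKKK
After op 5 fill(1,2,W) [33 cells changed]:
GYWWW
WWWWW
WWWWW
WWWWW
WWWWW
WWWWW
WWWWW

Answer: 33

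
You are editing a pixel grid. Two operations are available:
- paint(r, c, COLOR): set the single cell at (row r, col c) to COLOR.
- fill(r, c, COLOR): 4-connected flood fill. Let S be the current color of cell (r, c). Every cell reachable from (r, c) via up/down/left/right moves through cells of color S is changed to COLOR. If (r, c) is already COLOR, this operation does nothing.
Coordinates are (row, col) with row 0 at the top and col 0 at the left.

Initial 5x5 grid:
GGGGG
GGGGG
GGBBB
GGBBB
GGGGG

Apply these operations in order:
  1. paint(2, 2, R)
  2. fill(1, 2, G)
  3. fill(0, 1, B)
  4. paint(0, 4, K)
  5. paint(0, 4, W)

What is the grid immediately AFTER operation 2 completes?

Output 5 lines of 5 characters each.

After op 1 paint(2,2,R):
GGGGG
GGGGG
GGRBB
GGBBB
GGGGG
After op 2 fill(1,2,G) [0 cells changed]:
GGGGG
GGGGG
GGRBB
GGBBB
GGGGG

Answer: GGGGG
GGGGG
GGRBB
GGBBB
GGGGG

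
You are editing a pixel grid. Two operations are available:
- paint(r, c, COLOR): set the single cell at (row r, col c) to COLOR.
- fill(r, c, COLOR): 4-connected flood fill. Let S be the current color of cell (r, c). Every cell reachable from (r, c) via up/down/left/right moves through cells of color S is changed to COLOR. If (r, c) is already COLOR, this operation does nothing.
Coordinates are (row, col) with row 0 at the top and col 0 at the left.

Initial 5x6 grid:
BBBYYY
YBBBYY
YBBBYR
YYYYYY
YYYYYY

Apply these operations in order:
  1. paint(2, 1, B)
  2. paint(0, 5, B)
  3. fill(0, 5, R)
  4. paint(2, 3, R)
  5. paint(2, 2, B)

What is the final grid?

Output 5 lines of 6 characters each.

After op 1 paint(2,1,B):
BBBYYY
YBBBYY
YBBBYR
YYYYYY
YYYYYY
After op 2 paint(0,5,B):
BBBYYB
YBBBYY
YBBBYR
YYYYYY
YYYYYY
After op 3 fill(0,5,R) [1 cells changed]:
BBBYYR
YBBBYY
YBBBYR
YYYYYY
YYYYYY
After op 4 paint(2,3,R):
BBBYYR
YBBBYY
YBBRYR
YYYYYY
YYYYYY
After op 5 paint(2,2,B):
BBBYYR
YBBBYY
YBBRYR
YYYYYY
YYYYYY

Answer: BBBYYR
YBBBYY
YBBRYR
YYYYYY
YYYYYY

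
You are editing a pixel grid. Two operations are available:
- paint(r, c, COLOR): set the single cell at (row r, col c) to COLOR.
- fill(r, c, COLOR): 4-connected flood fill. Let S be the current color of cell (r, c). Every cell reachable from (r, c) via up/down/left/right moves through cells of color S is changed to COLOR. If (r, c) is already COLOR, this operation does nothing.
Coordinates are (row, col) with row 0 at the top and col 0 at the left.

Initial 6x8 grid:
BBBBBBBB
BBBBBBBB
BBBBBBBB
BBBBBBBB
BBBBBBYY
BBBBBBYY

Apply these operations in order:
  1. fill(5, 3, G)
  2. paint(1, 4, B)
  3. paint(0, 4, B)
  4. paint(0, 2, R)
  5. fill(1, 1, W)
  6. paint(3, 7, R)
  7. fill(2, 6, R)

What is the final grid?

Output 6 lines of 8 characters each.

Answer: RRRRBRRR
RRRRBRRR
RRRRRRRR
RRRRRRRR
RRRRRRYY
RRRRRRYY

Derivation:
After op 1 fill(5,3,G) [44 cells changed]:
GGGGGGGG
GGGGGGGG
GGGGGGGG
GGGGGGGG
GGGGGGYY
GGGGGGYY
After op 2 paint(1,4,B):
GGGGGGGG
GGGGBGGG
GGGGGGGG
GGGGGGGG
GGGGGGYY
GGGGGGYY
After op 3 paint(0,4,B):
GGGGBGGG
GGGGBGGG
GGGGGGGG
GGGGGGGG
GGGGGGYY
GGGGGGYY
After op 4 paint(0,2,R):
GGRGBGGG
GGGGBGGG
GGGGGGGG
GGGGGGGG
GGGGGGYY
GGGGGGYY
After op 5 fill(1,1,W) [41 cells changed]:
WWRWBWWW
WWWWBWWW
WWWWWWWW
WWWWWWWW
WWWWWWYY
WWWWWWYY
After op 6 paint(3,7,R):
WWRWBWWW
WWWWBWWW
WWWWWWWW
WWWWWWWR
WWWWWWYY
WWWWWWYY
After op 7 fill(2,6,R) [40 cells changed]:
RRRRBRRR
RRRRBRRR
RRRRRRRR
RRRRRRRR
RRRRRRYY
RRRRRRYY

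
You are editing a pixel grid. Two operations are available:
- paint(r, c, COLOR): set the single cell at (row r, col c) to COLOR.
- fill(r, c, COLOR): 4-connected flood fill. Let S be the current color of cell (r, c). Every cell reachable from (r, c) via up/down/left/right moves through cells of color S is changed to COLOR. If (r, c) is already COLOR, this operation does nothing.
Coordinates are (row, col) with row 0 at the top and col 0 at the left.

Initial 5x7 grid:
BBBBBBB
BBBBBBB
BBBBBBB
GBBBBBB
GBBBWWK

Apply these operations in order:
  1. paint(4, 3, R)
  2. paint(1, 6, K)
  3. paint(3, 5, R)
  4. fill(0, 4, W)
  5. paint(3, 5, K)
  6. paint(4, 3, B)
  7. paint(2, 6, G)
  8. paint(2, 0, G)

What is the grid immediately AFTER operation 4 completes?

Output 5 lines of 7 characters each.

After op 1 paint(4,3,R):
BBBBBBB
BBBBBBB
BBBBBBB
GBBBBBB
GBBRWWK
After op 2 paint(1,6,K):
BBBBBBB
BBBBBBK
BBBBBBB
GBBBBBB
GBBRWWK
After op 3 paint(3,5,R):
BBBBBBB
BBBBBBK
BBBBBBB
GBBBBRB
GBBRWWK
After op 4 fill(0,4,W) [27 cells changed]:
WWWWWWW
WWWWWWK
WWWWWWW
GWWWWRW
GWWRWWK

Answer: WWWWWWW
WWWWWWK
WWWWWWW
GWWWWRW
GWWRWWK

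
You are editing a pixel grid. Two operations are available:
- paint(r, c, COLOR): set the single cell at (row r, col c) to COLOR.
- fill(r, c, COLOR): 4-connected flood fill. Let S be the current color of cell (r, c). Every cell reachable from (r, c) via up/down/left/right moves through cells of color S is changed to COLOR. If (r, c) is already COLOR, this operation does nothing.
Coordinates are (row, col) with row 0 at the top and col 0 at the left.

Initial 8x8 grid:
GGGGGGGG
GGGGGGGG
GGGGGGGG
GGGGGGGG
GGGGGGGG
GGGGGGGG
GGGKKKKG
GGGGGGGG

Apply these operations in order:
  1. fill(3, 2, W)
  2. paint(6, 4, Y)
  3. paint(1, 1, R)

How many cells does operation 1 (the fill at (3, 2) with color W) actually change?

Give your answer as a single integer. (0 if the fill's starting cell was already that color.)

Answer: 60

Derivation:
After op 1 fill(3,2,W) [60 cells changed]:
WWWWWWWW
WWWWWWWW
WWWWWWWW
WWWWWWWW
WWWWWWWW
WWWWWWWW
WWWKKKKW
WWWWWWWW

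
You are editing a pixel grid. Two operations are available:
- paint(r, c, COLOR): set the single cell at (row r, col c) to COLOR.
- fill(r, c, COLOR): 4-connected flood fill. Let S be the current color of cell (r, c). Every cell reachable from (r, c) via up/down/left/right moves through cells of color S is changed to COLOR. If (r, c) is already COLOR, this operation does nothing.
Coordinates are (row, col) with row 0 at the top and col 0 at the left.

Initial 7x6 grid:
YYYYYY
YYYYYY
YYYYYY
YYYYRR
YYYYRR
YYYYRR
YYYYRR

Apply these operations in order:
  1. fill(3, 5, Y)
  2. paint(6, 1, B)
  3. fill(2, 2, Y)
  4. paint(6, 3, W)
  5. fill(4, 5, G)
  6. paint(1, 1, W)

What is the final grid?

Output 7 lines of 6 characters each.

Answer: GGGGGG
GWGGGG
GGGGGG
GGGGGG
GGGGGG
GGGGGG
GBGWGG

Derivation:
After op 1 fill(3,5,Y) [8 cells changed]:
YYYYYY
YYYYYY
YYYYYY
YYYYYY
YYYYYY
YYYYYY
YYYYYY
After op 2 paint(6,1,B):
YYYYYY
YYYYYY
YYYYYY
YYYYYY
YYYYYY
YYYYYY
YBYYYY
After op 3 fill(2,2,Y) [0 cells changed]:
YYYYYY
YYYYYY
YYYYYY
YYYYYY
YYYYYY
YYYYYY
YBYYYY
After op 4 paint(6,3,W):
YYYYYY
YYYYYY
YYYYYY
YYYYYY
YYYYYY
YYYYYY
YBYWYY
After op 5 fill(4,5,G) [40 cells changed]:
GGGGGG
GGGGGG
GGGGGG
GGGGGG
GGGGGG
GGGGGG
GBGWGG
After op 6 paint(1,1,W):
GGGGGG
GWGGGG
GGGGGG
GGGGGG
GGGGGG
GGGGGG
GBGWGG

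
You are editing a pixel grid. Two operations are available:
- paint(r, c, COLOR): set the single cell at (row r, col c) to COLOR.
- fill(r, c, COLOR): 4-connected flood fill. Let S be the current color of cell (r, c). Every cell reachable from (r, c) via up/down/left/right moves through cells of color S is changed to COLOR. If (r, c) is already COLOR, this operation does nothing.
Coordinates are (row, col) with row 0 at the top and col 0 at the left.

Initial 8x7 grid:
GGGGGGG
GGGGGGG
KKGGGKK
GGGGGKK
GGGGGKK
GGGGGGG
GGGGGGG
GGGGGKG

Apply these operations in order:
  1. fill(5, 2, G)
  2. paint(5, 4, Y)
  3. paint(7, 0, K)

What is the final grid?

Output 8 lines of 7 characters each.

After op 1 fill(5,2,G) [0 cells changed]:
GGGGGGG
GGGGGGG
KKGGGKK
GGGGGKK
GGGGGKK
GGGGGGG
GGGGGGG
GGGGGKG
After op 2 paint(5,4,Y):
GGGGGGG
GGGGGGG
KKGGGKK
GGGGGKK
GGGGGKK
GGGGYGG
GGGGGGG
GGGGGKG
After op 3 paint(7,0,K):
GGGGGGG
GGGGGGG
KKGGGKK
GGGGGKK
GGGGGKK
GGGGYGG
GGGGGGG
KGGGGKG

Answer: GGGGGGG
GGGGGGG
KKGGGKK
GGGGGKK
GGGGGKK
GGGGYGG
GGGGGGG
KGGGGKG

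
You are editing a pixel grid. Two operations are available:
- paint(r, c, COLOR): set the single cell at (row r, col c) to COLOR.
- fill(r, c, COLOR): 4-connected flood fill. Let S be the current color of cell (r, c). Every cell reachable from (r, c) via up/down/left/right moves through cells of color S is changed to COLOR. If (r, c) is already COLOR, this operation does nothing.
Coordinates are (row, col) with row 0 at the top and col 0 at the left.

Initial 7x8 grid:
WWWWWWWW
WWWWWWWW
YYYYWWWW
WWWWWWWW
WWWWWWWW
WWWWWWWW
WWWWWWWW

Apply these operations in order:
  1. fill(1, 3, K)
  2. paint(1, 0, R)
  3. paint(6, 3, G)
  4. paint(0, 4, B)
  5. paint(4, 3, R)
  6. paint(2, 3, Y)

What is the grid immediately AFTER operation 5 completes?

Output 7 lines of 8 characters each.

After op 1 fill(1,3,K) [52 cells changed]:
KKKKKKKK
KKKKKKKK
YYYYKKKK
KKKKKKKK
KKKKKKKK
KKKKKKKK
KKKKKKKK
After op 2 paint(1,0,R):
KKKKKKKK
RKKKKKKK
YYYYKKKK
KKKKKKKK
KKKKKKKK
KKKKKKKK
KKKKKKKK
After op 3 paint(6,3,G):
KKKKKKKK
RKKKKKKK
YYYYKKKK
KKKKKKKK
KKKKKKKK
KKKKKKKK
KKKGKKKK
After op 4 paint(0,4,B):
KKKKBKKK
RKKKKKKK
YYYYKKKK
KKKKKKKK
KKKKKKKK
KKKKKKKK
KKKGKKKK
After op 5 paint(4,3,R):
KKKKBKKK
RKKKKKKK
YYYYKKKK
KKKKKKKK
KKKRKKKK
KKKKKKKK
KKKGKKKK

Answer: KKKKBKKK
RKKKKKKK
YYYYKKKK
KKKKKKKK
KKKRKKKK
KKKKKKKK
KKKGKKKK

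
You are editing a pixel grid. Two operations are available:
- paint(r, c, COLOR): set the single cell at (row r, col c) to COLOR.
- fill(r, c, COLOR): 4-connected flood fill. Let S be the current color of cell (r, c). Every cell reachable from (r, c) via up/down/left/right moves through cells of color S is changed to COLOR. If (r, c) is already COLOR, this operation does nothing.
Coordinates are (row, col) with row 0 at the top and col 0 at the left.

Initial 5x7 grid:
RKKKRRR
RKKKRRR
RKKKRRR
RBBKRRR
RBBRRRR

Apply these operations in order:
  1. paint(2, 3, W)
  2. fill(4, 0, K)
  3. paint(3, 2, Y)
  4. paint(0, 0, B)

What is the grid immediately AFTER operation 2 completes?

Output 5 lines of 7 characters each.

After op 1 paint(2,3,W):
RKKKRRR
RKKKRRR
RKKWRRR
RBBKRRR
RBBRRRR
After op 2 fill(4,0,K) [5 cells changed]:
KKKKRRR
KKKKRRR
KKKWRRR
KBBKRRR
KBBRRRR

Answer: KKKKRRR
KKKKRRR
KKKWRRR
KBBKRRR
KBBRRRR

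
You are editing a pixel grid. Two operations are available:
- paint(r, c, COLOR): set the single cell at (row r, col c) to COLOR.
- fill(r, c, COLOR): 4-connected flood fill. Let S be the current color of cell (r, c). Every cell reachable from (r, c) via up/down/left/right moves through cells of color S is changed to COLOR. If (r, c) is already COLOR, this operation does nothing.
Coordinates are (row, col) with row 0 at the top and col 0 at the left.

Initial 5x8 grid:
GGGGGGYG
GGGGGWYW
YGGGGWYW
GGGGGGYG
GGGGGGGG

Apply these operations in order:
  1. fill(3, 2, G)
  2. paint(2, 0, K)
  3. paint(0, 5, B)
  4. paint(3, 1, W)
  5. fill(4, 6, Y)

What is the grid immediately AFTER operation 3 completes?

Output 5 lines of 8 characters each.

After op 1 fill(3,2,G) [0 cells changed]:
GGGGGGYG
GGGGGWYW
YGGGGWYW
GGGGGGYG
GGGGGGGG
After op 2 paint(2,0,K):
GGGGGGYG
GGGGGWYW
KGGGGWYW
GGGGGGYG
GGGGGGGG
After op 3 paint(0,5,B):
GGGGGBYG
GGGGGWYW
KGGGGWYW
GGGGGGYG
GGGGGGGG

Answer: GGGGGBYG
GGGGGWYW
KGGGGWYW
GGGGGGYG
GGGGGGGG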